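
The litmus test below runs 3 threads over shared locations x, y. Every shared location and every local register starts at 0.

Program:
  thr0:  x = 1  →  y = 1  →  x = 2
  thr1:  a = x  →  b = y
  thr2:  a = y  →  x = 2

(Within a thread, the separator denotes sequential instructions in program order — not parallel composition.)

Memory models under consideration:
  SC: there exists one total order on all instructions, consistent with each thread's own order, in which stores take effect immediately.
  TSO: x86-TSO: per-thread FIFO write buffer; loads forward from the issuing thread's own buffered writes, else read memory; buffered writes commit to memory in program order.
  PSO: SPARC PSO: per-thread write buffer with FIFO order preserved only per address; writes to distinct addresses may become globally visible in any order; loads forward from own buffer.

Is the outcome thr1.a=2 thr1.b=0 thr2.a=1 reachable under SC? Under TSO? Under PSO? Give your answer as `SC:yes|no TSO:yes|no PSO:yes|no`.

outcome vector order: (thr1.a,thr1.b,thr2.a)
SC: 11 outcomes — {0/0/0 0/0/1 0/1/0 0/1/1 1/0/0 1/0/1 1/1/0 1/1/1 2/0/0 2/1/0 2/1/1}
TSO: 11 outcomes — {0/0/0 0/0/1 0/1/0 0/1/1 1/0/0 1/0/1 1/1/0 1/1/1 2/0/0 2/1/0 2/1/1}
PSO: 12 outcomes — {0/0/0 0/0/1 0/1/0 0/1/1 1/0/0 1/0/1 1/1/0 1/1/1 2/0/0 2/0/1 2/1/0 2/1/1}
target 2/0/1 ∈ {PSO}

SC:no TSO:no PSO:yes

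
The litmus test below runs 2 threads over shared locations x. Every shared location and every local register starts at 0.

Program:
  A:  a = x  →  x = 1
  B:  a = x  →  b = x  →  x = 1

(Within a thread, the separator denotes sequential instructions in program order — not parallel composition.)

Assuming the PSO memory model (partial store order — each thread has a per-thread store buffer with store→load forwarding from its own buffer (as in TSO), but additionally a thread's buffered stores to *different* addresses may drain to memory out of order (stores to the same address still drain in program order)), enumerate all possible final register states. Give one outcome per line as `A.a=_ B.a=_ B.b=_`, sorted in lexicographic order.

A.a=0 B.a=0 B.b=0
A.a=0 B.a=0 B.b=1
A.a=0 B.a=1 B.b=1
A.a=1 B.a=0 B.b=0

outcome vector order: (A.a,B.a,B.b)
|PSO outcomes| = 4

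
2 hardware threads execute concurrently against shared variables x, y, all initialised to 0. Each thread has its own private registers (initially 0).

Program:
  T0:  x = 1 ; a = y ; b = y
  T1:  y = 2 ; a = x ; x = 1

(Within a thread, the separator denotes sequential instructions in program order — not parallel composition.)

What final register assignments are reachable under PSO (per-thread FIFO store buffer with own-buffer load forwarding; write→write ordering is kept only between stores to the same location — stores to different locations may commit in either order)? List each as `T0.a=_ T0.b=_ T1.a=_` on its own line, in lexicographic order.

T0.a=0 T0.b=0 T1.a=0
T0.a=0 T0.b=0 T1.a=1
T0.a=0 T0.b=2 T1.a=0
T0.a=0 T0.b=2 T1.a=1
T0.a=2 T0.b=2 T1.a=0
T0.a=2 T0.b=2 T1.a=1

outcome vector order: (T0.a,T0.b,T1.a)
|PSO outcomes| = 6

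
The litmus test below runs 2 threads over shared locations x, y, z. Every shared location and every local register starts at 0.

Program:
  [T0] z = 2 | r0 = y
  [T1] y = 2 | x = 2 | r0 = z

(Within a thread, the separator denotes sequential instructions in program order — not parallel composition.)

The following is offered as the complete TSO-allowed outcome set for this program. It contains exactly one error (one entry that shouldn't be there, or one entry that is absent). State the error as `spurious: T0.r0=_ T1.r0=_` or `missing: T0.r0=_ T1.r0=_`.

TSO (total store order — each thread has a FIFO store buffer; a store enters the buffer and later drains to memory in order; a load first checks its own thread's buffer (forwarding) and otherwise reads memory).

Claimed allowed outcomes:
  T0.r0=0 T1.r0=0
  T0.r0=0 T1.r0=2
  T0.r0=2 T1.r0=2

missing: T0.r0=2 T1.r0=0

outcome vector order: (T0.r0,T1.r0)
TSO: 4 outcomes — {(0,0), (0,2), (2,0), (2,2)}
TSO∖claimed = {(2,0)}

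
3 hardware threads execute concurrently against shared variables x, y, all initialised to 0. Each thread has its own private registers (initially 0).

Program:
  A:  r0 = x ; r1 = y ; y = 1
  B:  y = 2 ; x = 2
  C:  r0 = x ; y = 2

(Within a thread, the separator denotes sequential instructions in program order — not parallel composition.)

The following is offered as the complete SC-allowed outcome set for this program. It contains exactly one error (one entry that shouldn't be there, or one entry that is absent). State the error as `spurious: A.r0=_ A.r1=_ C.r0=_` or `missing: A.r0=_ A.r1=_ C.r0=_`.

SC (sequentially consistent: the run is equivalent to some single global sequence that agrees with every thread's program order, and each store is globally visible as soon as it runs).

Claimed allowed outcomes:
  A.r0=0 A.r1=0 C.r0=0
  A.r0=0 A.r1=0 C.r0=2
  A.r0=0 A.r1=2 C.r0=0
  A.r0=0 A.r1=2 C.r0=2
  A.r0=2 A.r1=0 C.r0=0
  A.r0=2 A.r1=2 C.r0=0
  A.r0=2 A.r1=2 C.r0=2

outcome vector order: (A.r0,A.r1,C.r0)
under SC → 000; 002; 020; 022; 220; 222
claimed∖SC = {200}

spurious: A.r0=2 A.r1=0 C.r0=0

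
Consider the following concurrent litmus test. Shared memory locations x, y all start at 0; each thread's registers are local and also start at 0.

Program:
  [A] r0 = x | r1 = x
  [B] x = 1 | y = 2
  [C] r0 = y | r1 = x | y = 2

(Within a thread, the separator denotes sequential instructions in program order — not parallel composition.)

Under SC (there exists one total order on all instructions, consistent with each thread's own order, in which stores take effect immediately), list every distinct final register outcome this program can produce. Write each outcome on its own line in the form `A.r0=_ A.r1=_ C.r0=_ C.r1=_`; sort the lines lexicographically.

outcome vector order: (A.r0,A.r1,C.r0,C.r1)
|SC outcomes| = 9

A.r0=0 A.r1=0 C.r0=0 C.r1=0
A.r0=0 A.r1=0 C.r0=0 C.r1=1
A.r0=0 A.r1=0 C.r0=2 C.r1=1
A.r0=0 A.r1=1 C.r0=0 C.r1=0
A.r0=0 A.r1=1 C.r0=0 C.r1=1
A.r0=0 A.r1=1 C.r0=2 C.r1=1
A.r0=1 A.r1=1 C.r0=0 C.r1=0
A.r0=1 A.r1=1 C.r0=0 C.r1=1
A.r0=1 A.r1=1 C.r0=2 C.r1=1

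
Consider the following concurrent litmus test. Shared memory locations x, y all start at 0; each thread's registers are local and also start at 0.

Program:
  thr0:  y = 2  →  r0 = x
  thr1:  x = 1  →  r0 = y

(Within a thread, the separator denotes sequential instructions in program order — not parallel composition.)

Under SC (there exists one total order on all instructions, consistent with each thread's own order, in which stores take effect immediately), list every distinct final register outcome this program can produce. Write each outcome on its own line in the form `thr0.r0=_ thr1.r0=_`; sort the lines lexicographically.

outcome vector order: (thr0.r0,thr1.r0)
|SC outcomes| = 3

thr0.r0=0 thr1.r0=2
thr0.r0=1 thr1.r0=0
thr0.r0=1 thr1.r0=2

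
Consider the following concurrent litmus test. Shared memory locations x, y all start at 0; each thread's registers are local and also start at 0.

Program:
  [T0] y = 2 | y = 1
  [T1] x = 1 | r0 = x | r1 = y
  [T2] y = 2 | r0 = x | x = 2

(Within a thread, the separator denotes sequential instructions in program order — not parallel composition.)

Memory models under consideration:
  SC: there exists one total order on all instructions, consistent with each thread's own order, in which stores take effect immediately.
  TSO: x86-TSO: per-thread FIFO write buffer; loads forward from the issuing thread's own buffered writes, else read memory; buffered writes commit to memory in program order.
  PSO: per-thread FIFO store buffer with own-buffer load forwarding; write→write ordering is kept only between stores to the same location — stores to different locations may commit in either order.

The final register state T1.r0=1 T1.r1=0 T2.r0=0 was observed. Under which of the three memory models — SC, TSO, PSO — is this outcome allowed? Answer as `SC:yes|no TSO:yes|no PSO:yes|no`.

SC:no TSO:yes PSO:yes

outcome vector order: (T1.r0,T1.r1,T2.r0)
SC: 9 outcomes — {1/0/1, 1/1/0, 1/1/1, 1/2/0, 1/2/1, 2/1/0, 2/1/1, 2/2/0, 2/2/1}
TSO: 10 outcomes — {1/0/0, 1/0/1, 1/1/0, 1/1/1, 1/2/0, 1/2/1, 2/1/0, 2/1/1, 2/2/0, 2/2/1}
PSO: 12 outcomes — {1/0/0, 1/0/1, 1/1/0, 1/1/1, 1/2/0, 1/2/1, 2/0/0, 2/0/1, 2/1/0, 2/1/1, 2/2/0, 2/2/1}
target 1/0/0 ∈ {TSO,PSO}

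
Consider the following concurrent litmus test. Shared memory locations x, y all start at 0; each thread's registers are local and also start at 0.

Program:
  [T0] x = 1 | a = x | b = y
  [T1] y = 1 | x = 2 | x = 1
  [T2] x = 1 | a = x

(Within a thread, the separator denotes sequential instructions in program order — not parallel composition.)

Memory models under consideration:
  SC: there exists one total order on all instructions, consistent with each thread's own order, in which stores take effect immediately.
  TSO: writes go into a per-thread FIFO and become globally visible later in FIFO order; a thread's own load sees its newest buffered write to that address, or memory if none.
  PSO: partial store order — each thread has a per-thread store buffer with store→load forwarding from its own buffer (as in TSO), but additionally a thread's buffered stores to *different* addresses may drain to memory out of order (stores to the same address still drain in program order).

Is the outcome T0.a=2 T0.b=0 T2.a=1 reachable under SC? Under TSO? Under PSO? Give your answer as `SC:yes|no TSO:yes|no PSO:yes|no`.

SC:no TSO:no PSO:yes

outcome vector order: (T0.a,T0.b,T2.a)
SC (6): (1,0,1) (1,0,2) (1,1,1) (1,1,2) (2,1,1) (2,1,2)
TSO (6): (1,0,1) (1,0,2) (1,1,1) (1,1,2) (2,1,1) (2,1,2)
PSO (8): (1,0,1) (1,0,2) (1,1,1) (1,1,2) (2,0,1) (2,0,2) (2,1,1) (2,1,2)
target (2,0,1) ∈ {PSO}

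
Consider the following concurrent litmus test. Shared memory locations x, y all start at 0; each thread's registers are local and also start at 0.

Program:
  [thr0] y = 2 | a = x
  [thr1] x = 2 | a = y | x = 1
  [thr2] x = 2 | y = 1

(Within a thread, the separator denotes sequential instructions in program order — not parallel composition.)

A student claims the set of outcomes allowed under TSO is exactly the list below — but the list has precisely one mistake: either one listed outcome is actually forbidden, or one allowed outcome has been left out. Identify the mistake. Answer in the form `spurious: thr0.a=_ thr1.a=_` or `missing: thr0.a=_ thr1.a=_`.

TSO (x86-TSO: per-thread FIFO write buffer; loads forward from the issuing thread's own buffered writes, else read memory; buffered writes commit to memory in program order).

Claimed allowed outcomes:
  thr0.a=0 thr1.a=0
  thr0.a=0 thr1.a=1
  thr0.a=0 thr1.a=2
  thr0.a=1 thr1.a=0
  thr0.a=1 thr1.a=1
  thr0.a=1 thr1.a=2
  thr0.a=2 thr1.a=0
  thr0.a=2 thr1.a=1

missing: thr0.a=2 thr1.a=2

outcome vector order: (thr0.a,thr1.a)
under TSO → 00 01 02 10 11 12 20 21 22
TSO∖claimed = {22}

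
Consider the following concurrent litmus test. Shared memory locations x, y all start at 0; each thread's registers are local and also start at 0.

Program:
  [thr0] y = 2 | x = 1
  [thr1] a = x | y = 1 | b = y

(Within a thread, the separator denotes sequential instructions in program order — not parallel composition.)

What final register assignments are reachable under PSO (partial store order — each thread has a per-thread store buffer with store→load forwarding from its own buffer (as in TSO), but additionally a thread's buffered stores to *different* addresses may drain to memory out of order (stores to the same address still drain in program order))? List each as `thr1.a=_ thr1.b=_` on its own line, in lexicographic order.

outcome vector order: (thr1.a,thr1.b)
|PSO outcomes| = 4

thr1.a=0 thr1.b=1
thr1.a=0 thr1.b=2
thr1.a=1 thr1.b=1
thr1.a=1 thr1.b=2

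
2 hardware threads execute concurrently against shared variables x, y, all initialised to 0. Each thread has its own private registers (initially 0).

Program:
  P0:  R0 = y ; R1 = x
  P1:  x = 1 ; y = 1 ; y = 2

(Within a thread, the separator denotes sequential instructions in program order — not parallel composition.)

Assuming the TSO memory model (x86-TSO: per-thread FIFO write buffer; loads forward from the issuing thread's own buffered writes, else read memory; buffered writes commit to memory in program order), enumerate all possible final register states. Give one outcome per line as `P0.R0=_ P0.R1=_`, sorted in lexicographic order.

P0.R0=0 P0.R1=0
P0.R0=0 P0.R1=1
P0.R0=1 P0.R1=1
P0.R0=2 P0.R1=1

outcome vector order: (P0.R0,P0.R1)
|TSO outcomes| = 4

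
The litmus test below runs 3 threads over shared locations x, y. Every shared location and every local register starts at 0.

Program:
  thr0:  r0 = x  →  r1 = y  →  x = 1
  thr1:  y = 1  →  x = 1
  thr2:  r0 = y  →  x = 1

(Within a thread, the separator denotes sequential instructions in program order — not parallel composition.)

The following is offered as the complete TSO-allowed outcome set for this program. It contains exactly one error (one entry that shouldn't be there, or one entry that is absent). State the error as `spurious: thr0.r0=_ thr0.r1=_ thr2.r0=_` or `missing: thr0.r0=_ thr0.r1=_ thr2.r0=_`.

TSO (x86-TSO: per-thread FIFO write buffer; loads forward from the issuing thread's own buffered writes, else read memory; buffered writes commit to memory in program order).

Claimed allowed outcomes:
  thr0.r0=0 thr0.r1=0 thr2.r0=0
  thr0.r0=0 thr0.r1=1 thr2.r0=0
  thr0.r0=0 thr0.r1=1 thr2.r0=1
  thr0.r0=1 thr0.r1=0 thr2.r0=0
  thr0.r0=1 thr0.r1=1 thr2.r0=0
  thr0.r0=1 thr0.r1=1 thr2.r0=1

outcome vector order: (thr0.r0,thr0.r1,thr2.r0)
under TSO → <0 0 0>; <0 0 1>; <0 1 0>; <0 1 1>; <1 0 0>; <1 1 0>; <1 1 1>
TSO∖claimed = {<0 0 1>}

missing: thr0.r0=0 thr0.r1=0 thr2.r0=1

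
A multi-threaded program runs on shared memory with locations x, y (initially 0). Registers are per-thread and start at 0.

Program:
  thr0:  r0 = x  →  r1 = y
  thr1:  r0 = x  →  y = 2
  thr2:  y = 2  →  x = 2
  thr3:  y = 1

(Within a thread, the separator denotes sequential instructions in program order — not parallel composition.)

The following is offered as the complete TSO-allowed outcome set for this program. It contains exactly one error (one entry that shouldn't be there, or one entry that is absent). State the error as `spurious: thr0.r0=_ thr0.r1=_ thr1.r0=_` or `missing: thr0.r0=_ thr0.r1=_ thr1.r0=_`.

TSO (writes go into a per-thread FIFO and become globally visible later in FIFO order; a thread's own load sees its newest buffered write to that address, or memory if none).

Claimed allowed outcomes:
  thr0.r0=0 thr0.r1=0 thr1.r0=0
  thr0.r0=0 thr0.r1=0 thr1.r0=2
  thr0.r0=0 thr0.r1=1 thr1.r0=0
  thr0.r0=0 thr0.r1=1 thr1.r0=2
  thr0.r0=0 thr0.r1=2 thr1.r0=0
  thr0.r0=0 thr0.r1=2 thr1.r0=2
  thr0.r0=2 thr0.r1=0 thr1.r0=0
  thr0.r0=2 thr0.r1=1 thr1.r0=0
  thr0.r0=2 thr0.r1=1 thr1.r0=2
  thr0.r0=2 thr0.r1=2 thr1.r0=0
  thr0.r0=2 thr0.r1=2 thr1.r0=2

spurious: thr0.r0=2 thr0.r1=0 thr1.r0=0

outcome vector order: (thr0.r0,thr0.r1,thr1.r0)
TSO (10): 000; 002; 010; 012; 020; 022; 210; 212; 220; 222
claimed∖TSO = {200}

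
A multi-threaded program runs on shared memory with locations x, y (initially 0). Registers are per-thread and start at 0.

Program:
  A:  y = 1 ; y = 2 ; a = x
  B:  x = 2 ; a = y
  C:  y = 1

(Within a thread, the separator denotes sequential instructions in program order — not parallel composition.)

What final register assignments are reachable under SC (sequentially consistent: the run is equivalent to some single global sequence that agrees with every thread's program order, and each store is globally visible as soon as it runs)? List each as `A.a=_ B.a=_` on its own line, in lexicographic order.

A.a=0 B.a=1
A.a=0 B.a=2
A.a=2 B.a=0
A.a=2 B.a=1
A.a=2 B.a=2

outcome vector order: (A.a,B.a)
|SC outcomes| = 5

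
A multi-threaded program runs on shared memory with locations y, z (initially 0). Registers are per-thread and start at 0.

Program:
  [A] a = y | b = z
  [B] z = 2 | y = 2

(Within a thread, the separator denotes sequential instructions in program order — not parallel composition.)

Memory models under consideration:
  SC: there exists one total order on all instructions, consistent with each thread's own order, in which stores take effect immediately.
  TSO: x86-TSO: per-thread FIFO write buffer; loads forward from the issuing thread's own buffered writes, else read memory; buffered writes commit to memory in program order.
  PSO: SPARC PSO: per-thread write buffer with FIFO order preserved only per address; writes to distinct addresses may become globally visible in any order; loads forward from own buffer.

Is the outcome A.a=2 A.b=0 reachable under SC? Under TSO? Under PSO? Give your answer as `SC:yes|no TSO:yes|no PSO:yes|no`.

SC:no TSO:no PSO:yes

outcome vector order: (A.a,A.b)
SC: 3 outcomes — {00, 02, 22}
TSO: 3 outcomes — {00, 02, 22}
PSO: 4 outcomes — {00, 02, 20, 22}
target 20 ∈ {PSO}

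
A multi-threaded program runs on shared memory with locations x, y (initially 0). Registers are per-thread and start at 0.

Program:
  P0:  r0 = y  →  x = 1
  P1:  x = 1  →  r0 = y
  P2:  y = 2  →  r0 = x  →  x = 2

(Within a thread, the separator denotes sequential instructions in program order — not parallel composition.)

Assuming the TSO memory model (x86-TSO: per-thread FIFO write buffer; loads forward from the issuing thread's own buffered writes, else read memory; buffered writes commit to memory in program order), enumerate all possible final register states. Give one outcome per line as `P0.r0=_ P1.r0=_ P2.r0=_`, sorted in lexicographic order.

P0.r0=0 P1.r0=0 P2.r0=0
P0.r0=0 P1.r0=0 P2.r0=1
P0.r0=0 P1.r0=2 P2.r0=0
P0.r0=0 P1.r0=2 P2.r0=1
P0.r0=2 P1.r0=0 P2.r0=0
P0.r0=2 P1.r0=0 P2.r0=1
P0.r0=2 P1.r0=2 P2.r0=0
P0.r0=2 P1.r0=2 P2.r0=1

outcome vector order: (P0.r0,P1.r0,P2.r0)
|TSO outcomes| = 8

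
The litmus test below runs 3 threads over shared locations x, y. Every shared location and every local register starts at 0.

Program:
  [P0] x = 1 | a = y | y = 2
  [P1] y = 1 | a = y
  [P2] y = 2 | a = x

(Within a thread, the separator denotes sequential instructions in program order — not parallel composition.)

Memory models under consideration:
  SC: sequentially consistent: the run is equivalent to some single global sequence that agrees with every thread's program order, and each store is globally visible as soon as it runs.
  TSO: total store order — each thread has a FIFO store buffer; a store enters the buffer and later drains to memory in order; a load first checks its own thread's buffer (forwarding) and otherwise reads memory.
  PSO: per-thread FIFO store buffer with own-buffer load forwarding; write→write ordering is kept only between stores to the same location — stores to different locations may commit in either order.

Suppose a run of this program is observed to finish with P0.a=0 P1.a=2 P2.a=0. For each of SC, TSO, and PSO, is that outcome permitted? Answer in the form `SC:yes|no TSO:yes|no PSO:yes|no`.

SC:no TSO:yes PSO:yes

outcome vector order: (P0.a,P1.a,P2.a)
under SC → <0 1 1>; <0 2 1>; <1 1 0>; <1 1 1>; <1 2 0>; <1 2 1>; <2 1 0>; <2 1 1>; <2 2 0>; <2 2 1>
under TSO → <0 1 0>; <0 1 1>; <0 2 0>; <0 2 1>; <1 1 0>; <1 1 1>; <1 2 0>; <1 2 1>; <2 1 0>; <2 1 1>; <2 2 0>; <2 2 1>
under PSO → <0 1 0>; <0 1 1>; <0 2 0>; <0 2 1>; <1 1 0>; <1 1 1>; <1 2 0>; <1 2 1>; <2 1 0>; <2 1 1>; <2 2 0>; <2 2 1>
target <0 2 0> ∈ {TSO,PSO}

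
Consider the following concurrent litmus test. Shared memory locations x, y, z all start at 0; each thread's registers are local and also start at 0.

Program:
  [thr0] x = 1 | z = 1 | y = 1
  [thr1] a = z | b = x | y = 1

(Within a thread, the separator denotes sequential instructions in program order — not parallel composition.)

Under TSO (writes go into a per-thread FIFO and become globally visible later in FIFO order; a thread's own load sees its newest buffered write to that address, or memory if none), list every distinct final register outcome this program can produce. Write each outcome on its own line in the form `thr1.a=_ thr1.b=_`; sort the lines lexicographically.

thr1.a=0 thr1.b=0
thr1.a=0 thr1.b=1
thr1.a=1 thr1.b=1

outcome vector order: (thr1.a,thr1.b)
|TSO outcomes| = 3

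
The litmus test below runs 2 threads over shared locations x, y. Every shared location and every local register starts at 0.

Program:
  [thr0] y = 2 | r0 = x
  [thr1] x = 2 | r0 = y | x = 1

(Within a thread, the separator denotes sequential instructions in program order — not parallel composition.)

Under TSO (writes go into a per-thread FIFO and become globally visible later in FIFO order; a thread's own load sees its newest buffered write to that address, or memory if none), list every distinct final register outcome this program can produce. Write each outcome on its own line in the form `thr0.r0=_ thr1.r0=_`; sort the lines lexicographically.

outcome vector order: (thr0.r0,thr1.r0)
|TSO outcomes| = 6

thr0.r0=0 thr1.r0=0
thr0.r0=0 thr1.r0=2
thr0.r0=1 thr1.r0=0
thr0.r0=1 thr1.r0=2
thr0.r0=2 thr1.r0=0
thr0.r0=2 thr1.r0=2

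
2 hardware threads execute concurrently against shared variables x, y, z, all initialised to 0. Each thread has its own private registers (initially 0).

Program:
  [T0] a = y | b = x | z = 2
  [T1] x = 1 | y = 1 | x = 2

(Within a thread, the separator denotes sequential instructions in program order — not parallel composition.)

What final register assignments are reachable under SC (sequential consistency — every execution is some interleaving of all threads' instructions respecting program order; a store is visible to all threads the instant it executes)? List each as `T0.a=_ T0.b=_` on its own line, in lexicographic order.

T0.a=0 T0.b=0
T0.a=0 T0.b=1
T0.a=0 T0.b=2
T0.a=1 T0.b=1
T0.a=1 T0.b=2

outcome vector order: (T0.a,T0.b)
|SC outcomes| = 5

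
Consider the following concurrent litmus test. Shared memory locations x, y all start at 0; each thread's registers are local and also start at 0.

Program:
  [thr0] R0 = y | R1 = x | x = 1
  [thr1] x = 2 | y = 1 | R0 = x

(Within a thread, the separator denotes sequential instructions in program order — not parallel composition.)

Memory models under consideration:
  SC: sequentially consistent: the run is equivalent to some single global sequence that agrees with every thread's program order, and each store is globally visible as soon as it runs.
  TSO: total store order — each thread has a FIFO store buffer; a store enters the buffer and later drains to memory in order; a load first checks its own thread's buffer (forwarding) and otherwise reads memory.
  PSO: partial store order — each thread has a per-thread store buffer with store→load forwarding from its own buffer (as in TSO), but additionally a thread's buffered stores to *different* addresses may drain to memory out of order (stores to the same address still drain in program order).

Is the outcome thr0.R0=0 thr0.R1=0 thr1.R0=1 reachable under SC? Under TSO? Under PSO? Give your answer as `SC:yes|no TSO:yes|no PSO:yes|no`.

SC:yes TSO:yes PSO:yes

outcome vector order: (thr0.R0,thr0.R1,thr1.R0)
SC: 6 outcomes — {0/0/1; 0/0/2; 0/2/1; 0/2/2; 1/2/1; 1/2/2}
TSO: 6 outcomes — {0/0/1; 0/0/2; 0/2/1; 0/2/2; 1/2/1; 1/2/2}
PSO: 8 outcomes — {0/0/1; 0/0/2; 0/2/1; 0/2/2; 1/0/1; 1/0/2; 1/2/1; 1/2/2}
target 0/0/1 ∈ {SC,TSO,PSO}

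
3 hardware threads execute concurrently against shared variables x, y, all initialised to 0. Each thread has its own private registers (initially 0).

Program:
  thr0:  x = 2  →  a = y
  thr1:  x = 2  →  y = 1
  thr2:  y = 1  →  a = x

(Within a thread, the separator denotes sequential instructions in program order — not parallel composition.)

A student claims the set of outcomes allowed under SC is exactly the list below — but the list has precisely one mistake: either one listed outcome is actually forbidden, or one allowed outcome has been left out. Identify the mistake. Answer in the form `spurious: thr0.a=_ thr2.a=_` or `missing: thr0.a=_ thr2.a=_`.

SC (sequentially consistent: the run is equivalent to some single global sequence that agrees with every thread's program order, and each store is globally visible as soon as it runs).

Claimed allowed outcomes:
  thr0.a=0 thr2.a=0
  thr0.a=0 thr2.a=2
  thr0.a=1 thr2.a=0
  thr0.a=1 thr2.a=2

outcome vector order: (thr0.a,thr2.a)
SC: 3 outcomes — {02, 10, 12}
claimed∖SC = {00}

spurious: thr0.a=0 thr2.a=0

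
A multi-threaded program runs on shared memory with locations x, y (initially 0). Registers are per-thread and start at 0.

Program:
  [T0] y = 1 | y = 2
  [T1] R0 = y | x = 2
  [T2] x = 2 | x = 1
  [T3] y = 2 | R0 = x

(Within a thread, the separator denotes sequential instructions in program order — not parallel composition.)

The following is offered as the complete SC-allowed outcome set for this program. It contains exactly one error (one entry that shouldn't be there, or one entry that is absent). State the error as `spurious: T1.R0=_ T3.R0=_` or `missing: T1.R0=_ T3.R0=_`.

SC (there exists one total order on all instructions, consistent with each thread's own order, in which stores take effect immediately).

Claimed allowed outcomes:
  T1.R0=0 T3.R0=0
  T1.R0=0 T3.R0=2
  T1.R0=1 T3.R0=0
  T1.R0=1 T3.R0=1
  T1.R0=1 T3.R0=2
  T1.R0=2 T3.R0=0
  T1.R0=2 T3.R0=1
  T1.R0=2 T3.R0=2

missing: T1.R0=0 T3.R0=1

outcome vector order: (T1.R0,T3.R0)
SC (9): (0,0); (0,1); (0,2); (1,0); (1,1); (1,2); (2,0); (2,1); (2,2)
SC∖claimed = {(0,1)}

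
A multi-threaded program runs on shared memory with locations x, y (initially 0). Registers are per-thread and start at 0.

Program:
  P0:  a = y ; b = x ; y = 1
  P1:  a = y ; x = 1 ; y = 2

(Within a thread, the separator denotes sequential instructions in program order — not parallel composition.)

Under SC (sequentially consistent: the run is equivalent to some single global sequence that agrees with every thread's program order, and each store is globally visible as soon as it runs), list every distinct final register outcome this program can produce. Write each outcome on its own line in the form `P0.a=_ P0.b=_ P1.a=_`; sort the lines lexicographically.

P0.a=0 P0.b=0 P1.a=0
P0.a=0 P0.b=0 P1.a=1
P0.a=0 P0.b=1 P1.a=0
P0.a=2 P0.b=1 P1.a=0

outcome vector order: (P0.a,P0.b,P1.a)
|SC outcomes| = 4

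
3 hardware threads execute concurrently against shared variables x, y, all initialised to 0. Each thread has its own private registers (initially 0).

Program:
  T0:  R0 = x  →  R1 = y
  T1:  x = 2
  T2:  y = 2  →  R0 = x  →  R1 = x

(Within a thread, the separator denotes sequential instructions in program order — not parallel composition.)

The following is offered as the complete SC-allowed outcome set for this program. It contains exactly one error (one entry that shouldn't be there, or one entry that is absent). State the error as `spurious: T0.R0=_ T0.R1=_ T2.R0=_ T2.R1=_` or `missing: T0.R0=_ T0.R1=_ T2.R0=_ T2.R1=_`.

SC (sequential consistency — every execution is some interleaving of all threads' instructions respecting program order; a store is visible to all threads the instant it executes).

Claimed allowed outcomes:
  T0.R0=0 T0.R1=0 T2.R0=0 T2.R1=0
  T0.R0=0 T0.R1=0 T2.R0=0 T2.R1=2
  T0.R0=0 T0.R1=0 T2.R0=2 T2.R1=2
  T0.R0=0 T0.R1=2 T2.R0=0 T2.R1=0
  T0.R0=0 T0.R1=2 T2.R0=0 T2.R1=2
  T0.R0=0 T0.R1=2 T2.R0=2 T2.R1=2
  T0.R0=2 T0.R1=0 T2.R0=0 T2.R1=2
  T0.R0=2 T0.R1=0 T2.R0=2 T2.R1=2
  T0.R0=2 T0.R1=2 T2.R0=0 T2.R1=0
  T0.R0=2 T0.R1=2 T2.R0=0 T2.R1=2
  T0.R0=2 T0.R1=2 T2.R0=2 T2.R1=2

spurious: T0.R0=2 T0.R1=0 T2.R0=0 T2.R1=2

outcome vector order: (T0.R0,T0.R1,T2.R0,T2.R1)
under SC → 0000 0002 0022 0200 0202 0222 2022 2200 2202 2222
claimed∖SC = {2002}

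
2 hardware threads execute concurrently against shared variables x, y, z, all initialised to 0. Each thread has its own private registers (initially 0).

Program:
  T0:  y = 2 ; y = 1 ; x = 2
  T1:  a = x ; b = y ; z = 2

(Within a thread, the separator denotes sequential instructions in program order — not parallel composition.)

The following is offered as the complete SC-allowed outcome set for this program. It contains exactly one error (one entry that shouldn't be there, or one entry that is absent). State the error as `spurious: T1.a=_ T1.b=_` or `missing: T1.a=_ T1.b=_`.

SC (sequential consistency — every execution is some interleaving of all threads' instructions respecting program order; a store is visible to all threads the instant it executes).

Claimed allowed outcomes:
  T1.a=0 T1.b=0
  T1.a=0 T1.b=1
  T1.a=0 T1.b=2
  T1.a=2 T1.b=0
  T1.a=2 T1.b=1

outcome vector order: (T1.a,T1.b)
SC: 4 outcomes — {00 01 02 21}
claimed∖SC = {20}

spurious: T1.a=2 T1.b=0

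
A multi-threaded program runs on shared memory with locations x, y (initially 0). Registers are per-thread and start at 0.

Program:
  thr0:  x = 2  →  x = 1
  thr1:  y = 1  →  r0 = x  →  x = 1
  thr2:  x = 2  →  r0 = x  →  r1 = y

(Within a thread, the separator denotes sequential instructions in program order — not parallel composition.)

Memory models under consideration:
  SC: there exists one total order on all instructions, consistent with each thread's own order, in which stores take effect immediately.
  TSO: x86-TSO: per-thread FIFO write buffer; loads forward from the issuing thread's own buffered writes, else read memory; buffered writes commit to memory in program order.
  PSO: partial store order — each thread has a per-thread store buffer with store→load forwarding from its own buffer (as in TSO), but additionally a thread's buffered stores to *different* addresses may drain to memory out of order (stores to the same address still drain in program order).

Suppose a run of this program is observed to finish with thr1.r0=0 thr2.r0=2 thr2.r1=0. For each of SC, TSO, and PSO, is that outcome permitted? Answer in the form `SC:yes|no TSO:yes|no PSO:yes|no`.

SC:no TSO:yes PSO:yes

outcome vector order: (thr1.r0,thr2.r0,thr2.r1)
[SC] allowed = {011; 021; 110; 111; 120; 121; 211; 220; 221}
[TSO] allowed = {010; 011; 020; 021; 110; 111; 120; 121; 210; 211; 220; 221}
[PSO] allowed = {010; 011; 020; 021; 110; 111; 120; 121; 210; 211; 220; 221}
target 020 ∈ {TSO,PSO}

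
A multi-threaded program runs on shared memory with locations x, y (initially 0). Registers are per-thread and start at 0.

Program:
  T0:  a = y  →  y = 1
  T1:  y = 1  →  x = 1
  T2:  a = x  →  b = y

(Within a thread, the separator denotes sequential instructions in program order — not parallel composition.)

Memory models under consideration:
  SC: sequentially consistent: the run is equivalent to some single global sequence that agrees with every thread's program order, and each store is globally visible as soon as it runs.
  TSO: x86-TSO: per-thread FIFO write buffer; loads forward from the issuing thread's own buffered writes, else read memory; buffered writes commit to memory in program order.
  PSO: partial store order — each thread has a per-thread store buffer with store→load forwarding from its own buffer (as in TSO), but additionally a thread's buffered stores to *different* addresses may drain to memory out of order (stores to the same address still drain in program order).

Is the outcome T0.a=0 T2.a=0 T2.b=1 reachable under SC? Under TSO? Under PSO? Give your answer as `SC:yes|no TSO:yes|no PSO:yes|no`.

SC:yes TSO:yes PSO:yes

outcome vector order: (T0.a,T2.a,T2.b)
under SC → 0/0/0; 0/0/1; 0/1/1; 1/0/0; 1/0/1; 1/1/1
under TSO → 0/0/0; 0/0/1; 0/1/1; 1/0/0; 1/0/1; 1/1/1
under PSO → 0/0/0; 0/0/1; 0/1/0; 0/1/1; 1/0/0; 1/0/1; 1/1/0; 1/1/1
target 0/0/1 ∈ {SC,TSO,PSO}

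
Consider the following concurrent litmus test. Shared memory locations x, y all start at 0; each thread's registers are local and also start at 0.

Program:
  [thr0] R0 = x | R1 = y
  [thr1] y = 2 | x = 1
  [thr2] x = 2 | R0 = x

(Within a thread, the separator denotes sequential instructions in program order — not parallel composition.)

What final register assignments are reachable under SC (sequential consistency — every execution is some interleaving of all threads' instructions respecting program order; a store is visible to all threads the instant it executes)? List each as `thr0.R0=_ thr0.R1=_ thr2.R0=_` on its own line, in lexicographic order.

thr0.R0=0 thr0.R1=0 thr2.R0=1
thr0.R0=0 thr0.R1=0 thr2.R0=2
thr0.R0=0 thr0.R1=2 thr2.R0=1
thr0.R0=0 thr0.R1=2 thr2.R0=2
thr0.R0=1 thr0.R1=2 thr2.R0=1
thr0.R0=1 thr0.R1=2 thr2.R0=2
thr0.R0=2 thr0.R1=0 thr2.R0=1
thr0.R0=2 thr0.R1=0 thr2.R0=2
thr0.R0=2 thr0.R1=2 thr2.R0=1
thr0.R0=2 thr0.R1=2 thr2.R0=2

outcome vector order: (thr0.R0,thr0.R1,thr2.R0)
|SC outcomes| = 10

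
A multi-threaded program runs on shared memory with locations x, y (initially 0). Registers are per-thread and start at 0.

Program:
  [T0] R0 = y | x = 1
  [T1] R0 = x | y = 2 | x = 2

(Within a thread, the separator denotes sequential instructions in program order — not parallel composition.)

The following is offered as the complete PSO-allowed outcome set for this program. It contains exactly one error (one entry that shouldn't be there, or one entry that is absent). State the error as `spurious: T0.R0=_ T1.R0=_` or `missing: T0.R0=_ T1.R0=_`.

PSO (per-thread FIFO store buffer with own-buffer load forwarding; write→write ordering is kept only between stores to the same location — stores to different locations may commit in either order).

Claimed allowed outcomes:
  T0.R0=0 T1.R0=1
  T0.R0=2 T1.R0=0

outcome vector order: (T0.R0,T1.R0)
PSO (3): (0,0); (0,1); (2,0)
PSO∖claimed = {(0,0)}

missing: T0.R0=0 T1.R0=0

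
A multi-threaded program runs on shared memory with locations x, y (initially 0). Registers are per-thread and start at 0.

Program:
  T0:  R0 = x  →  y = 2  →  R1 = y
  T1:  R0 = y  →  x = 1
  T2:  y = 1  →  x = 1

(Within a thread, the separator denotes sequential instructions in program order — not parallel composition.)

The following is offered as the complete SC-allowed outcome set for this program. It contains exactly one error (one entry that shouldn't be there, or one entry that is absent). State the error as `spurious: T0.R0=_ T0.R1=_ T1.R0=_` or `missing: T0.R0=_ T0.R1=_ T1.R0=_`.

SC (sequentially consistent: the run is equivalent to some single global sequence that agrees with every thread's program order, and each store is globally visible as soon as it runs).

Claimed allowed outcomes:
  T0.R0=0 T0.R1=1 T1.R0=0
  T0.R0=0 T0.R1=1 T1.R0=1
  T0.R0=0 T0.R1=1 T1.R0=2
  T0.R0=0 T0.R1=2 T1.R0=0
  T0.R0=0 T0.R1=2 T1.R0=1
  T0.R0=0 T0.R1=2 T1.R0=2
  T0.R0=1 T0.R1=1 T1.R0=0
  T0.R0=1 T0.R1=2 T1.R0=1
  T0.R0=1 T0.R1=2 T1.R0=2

outcome vector order: (T0.R0,T0.R1,T1.R0)
SC: 10 outcomes — {0/1/0, 0/1/1, 0/1/2, 0/2/0, 0/2/1, 0/2/2, 1/1/0, 1/2/0, 1/2/1, 1/2/2}
SC∖claimed = {1/2/0}

missing: T0.R0=1 T0.R1=2 T1.R0=0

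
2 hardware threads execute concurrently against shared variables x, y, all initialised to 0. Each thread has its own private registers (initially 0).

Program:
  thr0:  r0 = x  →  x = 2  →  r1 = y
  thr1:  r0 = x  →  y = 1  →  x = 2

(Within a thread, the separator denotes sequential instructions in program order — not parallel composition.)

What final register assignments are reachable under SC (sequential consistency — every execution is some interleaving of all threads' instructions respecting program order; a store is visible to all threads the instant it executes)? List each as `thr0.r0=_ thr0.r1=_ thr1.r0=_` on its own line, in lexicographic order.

thr0.r0=0 thr0.r1=0 thr1.r0=0
thr0.r0=0 thr0.r1=0 thr1.r0=2
thr0.r0=0 thr0.r1=1 thr1.r0=0
thr0.r0=0 thr0.r1=1 thr1.r0=2
thr0.r0=2 thr0.r1=1 thr1.r0=0

outcome vector order: (thr0.r0,thr0.r1,thr1.r0)
|SC outcomes| = 5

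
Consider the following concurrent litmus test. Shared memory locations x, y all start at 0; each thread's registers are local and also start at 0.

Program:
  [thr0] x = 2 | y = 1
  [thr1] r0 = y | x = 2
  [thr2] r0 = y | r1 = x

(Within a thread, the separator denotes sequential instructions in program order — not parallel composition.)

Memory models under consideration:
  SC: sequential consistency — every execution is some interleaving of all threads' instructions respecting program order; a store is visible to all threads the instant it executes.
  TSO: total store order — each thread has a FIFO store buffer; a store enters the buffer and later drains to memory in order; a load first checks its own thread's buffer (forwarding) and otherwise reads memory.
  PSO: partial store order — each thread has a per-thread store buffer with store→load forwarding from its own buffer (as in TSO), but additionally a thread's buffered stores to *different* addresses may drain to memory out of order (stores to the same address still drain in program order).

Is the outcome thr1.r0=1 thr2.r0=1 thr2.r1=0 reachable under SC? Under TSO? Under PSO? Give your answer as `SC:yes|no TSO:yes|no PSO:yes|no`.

SC:no TSO:no PSO:yes

outcome vector order: (thr1.r0,thr2.r0,thr2.r1)
SC (6): 0/0/0; 0/0/2; 0/1/2; 1/0/0; 1/0/2; 1/1/2
TSO (6): 0/0/0; 0/0/2; 0/1/2; 1/0/0; 1/0/2; 1/1/2
PSO (8): 0/0/0; 0/0/2; 0/1/0; 0/1/2; 1/0/0; 1/0/2; 1/1/0; 1/1/2
target 1/1/0 ∈ {PSO}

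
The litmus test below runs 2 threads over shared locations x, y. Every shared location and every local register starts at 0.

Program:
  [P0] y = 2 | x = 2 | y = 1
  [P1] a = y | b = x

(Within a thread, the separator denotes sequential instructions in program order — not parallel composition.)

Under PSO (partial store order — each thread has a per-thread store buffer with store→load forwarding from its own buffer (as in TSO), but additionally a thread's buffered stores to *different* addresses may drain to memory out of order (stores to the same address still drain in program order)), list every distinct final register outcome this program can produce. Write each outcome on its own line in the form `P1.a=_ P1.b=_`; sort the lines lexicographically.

outcome vector order: (P1.a,P1.b)
|PSO outcomes| = 6

P1.a=0 P1.b=0
P1.a=0 P1.b=2
P1.a=1 P1.b=0
P1.a=1 P1.b=2
P1.a=2 P1.b=0
P1.a=2 P1.b=2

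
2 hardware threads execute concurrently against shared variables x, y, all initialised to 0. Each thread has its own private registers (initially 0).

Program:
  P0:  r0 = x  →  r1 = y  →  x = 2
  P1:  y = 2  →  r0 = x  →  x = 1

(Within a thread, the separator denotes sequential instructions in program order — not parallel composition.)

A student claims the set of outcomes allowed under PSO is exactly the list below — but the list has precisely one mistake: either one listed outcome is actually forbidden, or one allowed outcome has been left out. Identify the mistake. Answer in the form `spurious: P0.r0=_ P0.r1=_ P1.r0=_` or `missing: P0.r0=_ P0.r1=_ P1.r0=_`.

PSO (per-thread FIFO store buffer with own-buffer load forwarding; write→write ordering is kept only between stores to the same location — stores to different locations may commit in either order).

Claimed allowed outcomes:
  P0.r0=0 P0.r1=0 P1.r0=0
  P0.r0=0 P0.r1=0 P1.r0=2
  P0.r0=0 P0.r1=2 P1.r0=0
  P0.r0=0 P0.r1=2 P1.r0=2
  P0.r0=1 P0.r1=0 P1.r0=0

missing: P0.r0=1 P0.r1=2 P1.r0=0

outcome vector order: (P0.r0,P0.r1,P1.r0)
PSO: 6 outcomes — {000; 002; 020; 022; 100; 120}
PSO∖claimed = {120}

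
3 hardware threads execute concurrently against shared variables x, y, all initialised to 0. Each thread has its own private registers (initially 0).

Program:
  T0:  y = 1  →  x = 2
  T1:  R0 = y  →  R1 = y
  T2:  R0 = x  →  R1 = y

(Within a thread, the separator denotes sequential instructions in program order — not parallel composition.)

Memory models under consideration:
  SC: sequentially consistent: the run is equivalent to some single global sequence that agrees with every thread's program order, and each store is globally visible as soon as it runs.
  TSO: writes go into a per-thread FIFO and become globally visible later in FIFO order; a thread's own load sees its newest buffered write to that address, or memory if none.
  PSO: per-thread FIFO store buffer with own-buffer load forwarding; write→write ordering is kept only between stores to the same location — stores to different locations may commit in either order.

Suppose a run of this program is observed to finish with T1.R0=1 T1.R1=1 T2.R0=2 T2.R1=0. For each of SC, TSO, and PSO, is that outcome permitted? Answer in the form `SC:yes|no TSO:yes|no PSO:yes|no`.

outcome vector order: (T1.R0,T1.R1,T2.R0,T2.R1)
SC: 9 outcomes — {<0 0 0 0>, <0 0 0 1>, <0 0 2 1>, <0 1 0 0>, <0 1 0 1>, <0 1 2 1>, <1 1 0 0>, <1 1 0 1>, <1 1 2 1>}
TSO: 9 outcomes — {<0 0 0 0>, <0 0 0 1>, <0 0 2 1>, <0 1 0 0>, <0 1 0 1>, <0 1 2 1>, <1 1 0 0>, <1 1 0 1>, <1 1 2 1>}
PSO: 12 outcomes — {<0 0 0 0>, <0 0 0 1>, <0 0 2 0>, <0 0 2 1>, <0 1 0 0>, <0 1 0 1>, <0 1 2 0>, <0 1 2 1>, <1 1 0 0>, <1 1 0 1>, <1 1 2 0>, <1 1 2 1>}
target <1 1 2 0> ∈ {PSO}

SC:no TSO:no PSO:yes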